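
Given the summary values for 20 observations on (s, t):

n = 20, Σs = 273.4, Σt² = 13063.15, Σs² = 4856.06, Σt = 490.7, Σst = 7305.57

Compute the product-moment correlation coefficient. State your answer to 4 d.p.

r = (nΣst − ΣsΣt) / √[(nΣs² − (Σs)²)(nΣt² − (Σt)²)]
Numerator: 20×7305.57 − 273.4×490.7 = 11954.02
Denominator: √[(97121.2 − 74747.56)(261263 − 240786.49)] = √[22373.64 × 20476.51] = 21404.0665
r = 11954.02 / 21404.0665 ≈ 0.5585

0.5585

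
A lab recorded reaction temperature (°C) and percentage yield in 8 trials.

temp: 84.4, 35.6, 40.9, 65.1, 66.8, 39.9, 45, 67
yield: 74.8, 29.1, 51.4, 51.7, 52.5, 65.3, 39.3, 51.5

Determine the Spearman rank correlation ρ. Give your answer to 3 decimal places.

0.548

Rank temp: 8, 1, 3, 5, 6, 2, 4, 7
Rank yield: 8, 1, 3, 5, 6, 7, 2, 4
d = rank(temp) − rank(yield): 0, 0, 0, 0, 0, -5, 2, 3; Σd² = 38
ρ = 1 − 6Σd² / [n(n²−1)] = 1 − 6×38 / (8×63) = 1 − 228/504 ≈ 0.548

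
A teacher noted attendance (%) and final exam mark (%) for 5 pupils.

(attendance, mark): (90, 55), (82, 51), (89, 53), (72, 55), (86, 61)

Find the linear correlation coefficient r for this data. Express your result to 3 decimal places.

0.092

n = 5, Σx = 419, Σy = 275, Σx² = 35325, Σy² = 15181, Σxy = 23055
nΣxy − ΣxΣy = 115275 − 115225 = 50
nΣx² − (Σx)² = 176625 − 175561 = 1064; nΣy² − (Σy)² = 75905 − 75625 = 280
r = 50 / √(1064 × 280) = 50 / 545.8205 ≈ 0.092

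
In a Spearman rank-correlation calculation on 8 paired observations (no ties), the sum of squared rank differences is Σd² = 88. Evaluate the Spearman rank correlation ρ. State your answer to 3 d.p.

-0.048

ρ = 1 − 6Σd² / [n(n²−1)] = 1 − 6×88 / (8×63)
  = 1 − 528/504 = 1 − 1.0476 ≈ -0.048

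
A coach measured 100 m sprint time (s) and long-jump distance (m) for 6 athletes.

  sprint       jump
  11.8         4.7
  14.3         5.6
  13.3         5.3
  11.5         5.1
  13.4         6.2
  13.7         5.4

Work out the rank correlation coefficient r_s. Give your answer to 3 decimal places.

0.771

Rank sprint: 2, 6, 3, 1, 4, 5
Rank jump: 1, 5, 3, 2, 6, 4
d = rank(sprint) − rank(jump): 1, 1, 0, -1, -2, 1; Σd² = 8
ρ = 1 − 6Σd² / [n(n²−1)] = 1 − 6×8 / (6×35) = 1 − 48/210 ≈ 0.771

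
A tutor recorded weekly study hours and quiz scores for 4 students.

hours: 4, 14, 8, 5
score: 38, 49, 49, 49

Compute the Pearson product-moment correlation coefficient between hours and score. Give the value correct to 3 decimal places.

n = 4, Σx = 31, Σy = 185, Σx² = 301, Σy² = 8647, Σxy = 1475
nΣxy − ΣxΣy = 5900 − 5735 = 165
nΣx² − (Σx)² = 1204 − 961 = 243; nΣy² − (Σy)² = 34588 − 34225 = 363
r = 165 / √(243 × 363) = 165 / 297.0000 ≈ 0.556

0.556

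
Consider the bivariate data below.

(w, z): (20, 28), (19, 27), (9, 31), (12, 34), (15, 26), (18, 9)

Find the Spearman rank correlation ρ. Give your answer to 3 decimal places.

-0.429

Rank w: 6, 5, 1, 2, 3, 4
Rank z: 4, 3, 5, 6, 2, 1
d = rank(w) − rank(z): 2, 2, -4, -4, 1, 3; Σd² = 50
ρ = 1 − 6Σd² / [n(n²−1)] = 1 − 6×50 / (6×35) = 1 − 300/210 ≈ -0.429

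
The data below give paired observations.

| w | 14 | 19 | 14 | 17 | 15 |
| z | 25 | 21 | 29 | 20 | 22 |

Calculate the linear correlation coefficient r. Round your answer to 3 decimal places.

-0.746

n = 5, Σw = 79, Σz = 117, Σw² = 1267, Σz² = 2791, Σwz = 1825
nΣwz − ΣwΣz = 9125 − 9243 = -118
nΣw² − (Σw)² = 6335 − 6241 = 94; nΣz² − (Σz)² = 13955 − 13689 = 266
r = -118 / √(94 × 266) = -118 / 158.1265 ≈ -0.746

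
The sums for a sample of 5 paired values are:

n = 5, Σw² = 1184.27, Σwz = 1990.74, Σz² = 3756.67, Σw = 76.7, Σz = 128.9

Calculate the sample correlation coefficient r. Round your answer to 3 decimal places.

r = (nΣwz − ΣwΣz) / √[(nΣw² − (Σw)²)(nΣz² − (Σz)²)]
Numerator: 5×1990.74 − 76.7×128.9 = 67.07
Denominator: √[(5921.35 − 5882.89)(18783.35 − 16615.21)] = √[38.46 × 2168.14] = 288.7675
r = 67.07 / 288.7675 ≈ 0.232

0.232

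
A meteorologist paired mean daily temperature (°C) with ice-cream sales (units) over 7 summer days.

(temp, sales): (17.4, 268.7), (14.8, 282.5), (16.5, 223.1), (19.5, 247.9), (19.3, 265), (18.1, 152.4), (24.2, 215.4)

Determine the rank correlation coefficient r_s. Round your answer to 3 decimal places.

-0.500

Rank temp: 3, 1, 2, 6, 5, 4, 7
Rank sales: 6, 7, 3, 4, 5, 1, 2
d = rank(temp) − rank(sales): -3, -6, -1, 2, 0, 3, 5; Σd² = 84
ρ = 1 − 6Σd² / [n(n²−1)] = 1 − 6×84 / (7×48) = 1 − 504/336 ≈ -0.500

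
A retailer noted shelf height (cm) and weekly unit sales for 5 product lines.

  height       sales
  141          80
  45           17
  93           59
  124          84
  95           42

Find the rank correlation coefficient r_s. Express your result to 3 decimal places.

0.800

Rank height: 5, 1, 2, 4, 3
Rank sales: 4, 1, 3, 5, 2
d = rank(height) − rank(sales): 1, 0, -1, -1, 1; Σd² = 4
ρ = 1 − 6Σd² / [n(n²−1)] = 1 − 6×4 / (5×24) = 1 − 24/120 ≈ 0.800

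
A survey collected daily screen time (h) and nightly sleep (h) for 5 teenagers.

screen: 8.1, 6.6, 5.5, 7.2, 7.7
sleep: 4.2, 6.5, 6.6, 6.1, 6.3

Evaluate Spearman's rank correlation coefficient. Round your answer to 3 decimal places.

Rank screen: 5, 2, 1, 3, 4
Rank sleep: 1, 4, 5, 2, 3
d = rank(screen) − rank(sleep): 4, -2, -4, 1, 1; Σd² = 38
ρ = 1 − 6Σd² / [n(n²−1)] = 1 − 6×38 / (5×24) = 1 − 228/120 ≈ -0.900

-0.900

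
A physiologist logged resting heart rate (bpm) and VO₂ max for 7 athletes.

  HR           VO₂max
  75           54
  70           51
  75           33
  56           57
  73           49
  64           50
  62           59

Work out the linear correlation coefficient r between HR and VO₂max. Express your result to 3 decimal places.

n = 7, Σx = 475, Σy = 353, Σx² = 32555, Σy² = 18237, Σxy = 23722
nΣxy − ΣxΣy = 166054 − 167675 = -1621
nΣx² − (Σx)² = 227885 − 225625 = 2260; nΣy² − (Σy)² = 127659 − 124609 = 3050
r = -1621 / √(2260 × 3050) = -1621 / 2625.4523 ≈ -0.617

-0.617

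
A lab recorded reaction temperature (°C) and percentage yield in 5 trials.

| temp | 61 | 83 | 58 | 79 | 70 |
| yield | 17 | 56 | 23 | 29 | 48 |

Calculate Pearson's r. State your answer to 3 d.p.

0.723

n = 5, Σx = 351, Σy = 173, Σx² = 25115, Σy² = 7099, Σxy = 12670
nΣxy − ΣxΣy = 63350 − 60723 = 2627
nΣx² − (Σx)² = 125575 − 123201 = 2374; nΣy² − (Σy)² = 35495 − 29929 = 5566
r = 2627 / √(2374 × 5566) = 2627 / 3635.0631 ≈ 0.723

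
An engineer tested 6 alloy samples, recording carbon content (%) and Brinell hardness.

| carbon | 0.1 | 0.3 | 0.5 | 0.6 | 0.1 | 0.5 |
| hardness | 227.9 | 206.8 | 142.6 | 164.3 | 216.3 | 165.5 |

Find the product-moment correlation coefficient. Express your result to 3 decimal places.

-0.918

n = 6, Σx = 2.1, Σy = 1123.4, Σx² = 0.97, Σy² = 216209.84, Σxy = 359.09
nΣxy − ΣxΣy = 2154.54 − 2359.14 = -204.6
nΣx² − (Σx)² = 5.82 − 4.41 = 1.41; nΣy² − (Σy)² = 1297259.04 − 1262027.56 = 35231.48
r = -204.6 / √(1.41 × 35231.48) = -204.6 / 222.8820 ≈ -0.918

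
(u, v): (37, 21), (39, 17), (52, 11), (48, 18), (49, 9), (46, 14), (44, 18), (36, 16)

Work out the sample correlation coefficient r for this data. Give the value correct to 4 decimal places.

n = 8, Σu = 351, Σv = 124, Σu² = 15647, Σv² = 2032, Σuv = 5329
nΣuv − ΣuΣv = 42632 − 43524 = -892
nΣu² − (Σu)² = 125176 − 123201 = 1975; nΣv² − (Σv)² = 16256 − 15376 = 880
r = -892 / √(1975 × 880) = -892 / 1318.3323 ≈ -0.6766

-0.6766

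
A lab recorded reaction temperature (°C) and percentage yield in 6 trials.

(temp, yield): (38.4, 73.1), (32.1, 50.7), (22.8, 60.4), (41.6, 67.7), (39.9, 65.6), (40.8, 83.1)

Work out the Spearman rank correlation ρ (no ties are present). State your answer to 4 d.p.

0.6571

Rank temp: 3, 2, 1, 6, 4, 5
Rank yield: 5, 1, 2, 4, 3, 6
d = rank(temp) − rank(yield): -2, 1, -1, 2, 1, -1; Σd² = 12
ρ = 1 − 6Σd² / [n(n²−1)] = 1 − 6×12 / (6×35) = 1 − 72/210 ≈ 0.6571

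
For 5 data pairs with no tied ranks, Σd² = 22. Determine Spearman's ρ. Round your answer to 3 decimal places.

ρ = 1 − 6Σd² / [n(n²−1)] = 1 − 6×22 / (5×24)
  = 1 − 132/120 = 1 − 1.1000 ≈ -0.100

-0.100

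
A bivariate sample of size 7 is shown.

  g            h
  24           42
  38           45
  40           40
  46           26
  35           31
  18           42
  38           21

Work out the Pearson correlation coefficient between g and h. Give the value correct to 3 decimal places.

-0.518

n = 7, Σg = 239, Σh = 247, Σg² = 8729, Σh² = 9231, Σgh = 8153
nΣgh − ΣgΣh = 57071 − 59033 = -1962
nΣg² − (Σg)² = 61103 − 57121 = 3982; nΣh² − (Σh)² = 64617 − 61009 = 3608
r = -1962 / √(3982 × 3608) = -1962 / 3790.3900 ≈ -0.518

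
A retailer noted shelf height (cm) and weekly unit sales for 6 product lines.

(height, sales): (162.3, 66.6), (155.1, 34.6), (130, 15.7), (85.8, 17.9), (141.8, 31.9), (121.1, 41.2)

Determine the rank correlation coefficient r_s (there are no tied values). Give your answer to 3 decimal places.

Rank height: 6, 5, 3, 1, 4, 2
Rank sales: 6, 4, 1, 2, 3, 5
d = rank(height) − rank(sales): 0, 1, 2, -1, 1, -3; Σd² = 16
ρ = 1 − 6Σd² / [n(n²−1)] = 1 − 6×16 / (6×35) = 1 − 96/210 ≈ 0.543

0.543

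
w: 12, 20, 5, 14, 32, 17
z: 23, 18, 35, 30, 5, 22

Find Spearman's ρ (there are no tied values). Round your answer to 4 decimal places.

Rank w: 2, 5, 1, 3, 6, 4
Rank z: 4, 2, 6, 5, 1, 3
d = rank(w) − rank(z): -2, 3, -5, -2, 5, 1; Σd² = 68
ρ = 1 − 6Σd² / [n(n²−1)] = 1 − 6×68 / (6×35) = 1 − 408/210 ≈ -0.9429

-0.9429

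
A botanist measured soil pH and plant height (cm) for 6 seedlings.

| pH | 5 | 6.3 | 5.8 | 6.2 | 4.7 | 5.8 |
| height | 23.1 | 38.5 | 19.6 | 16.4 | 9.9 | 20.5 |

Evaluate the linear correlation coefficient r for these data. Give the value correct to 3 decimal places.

0.575

n = 6, Σx = 33.8, Σy = 128, Σx² = 192.5, Σy² = 3187.24, Σxy = 738.84
nΣxy − ΣxΣy = 4433.04 − 4326.4 = 106.64
nΣx² − (Σx)² = 1155 − 1142.44 = 12.56; nΣy² − (Σy)² = 19123.44 − 16384 = 2739.44
r = 106.64 / √(12.56 × 2739.44) = 106.64 / 185.4922 ≈ 0.575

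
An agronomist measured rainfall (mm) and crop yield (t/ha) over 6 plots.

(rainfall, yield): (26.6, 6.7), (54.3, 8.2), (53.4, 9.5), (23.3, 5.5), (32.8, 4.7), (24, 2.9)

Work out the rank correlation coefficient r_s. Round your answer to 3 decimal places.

Rank rainfall: 3, 6, 5, 1, 4, 2
Rank yield: 4, 5, 6, 3, 2, 1
d = rank(rainfall) − rank(yield): -1, 1, -1, -2, 2, 1; Σd² = 12
ρ = 1 − 6Σd² / [n(n²−1)] = 1 − 6×12 / (6×35) = 1 − 72/210 ≈ 0.657

0.657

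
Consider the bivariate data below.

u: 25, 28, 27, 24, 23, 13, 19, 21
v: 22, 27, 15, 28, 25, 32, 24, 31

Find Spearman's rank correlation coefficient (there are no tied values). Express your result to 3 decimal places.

-0.524

Rank u: 6, 8, 7, 5, 4, 1, 2, 3
Rank v: 2, 5, 1, 6, 4, 8, 3, 7
d = rank(u) − rank(v): 4, 3, 6, -1, 0, -7, -1, -4; Σd² = 128
ρ = 1 − 6Σd² / [n(n²−1)] = 1 − 6×128 / (8×63) = 1 − 768/504 ≈ -0.524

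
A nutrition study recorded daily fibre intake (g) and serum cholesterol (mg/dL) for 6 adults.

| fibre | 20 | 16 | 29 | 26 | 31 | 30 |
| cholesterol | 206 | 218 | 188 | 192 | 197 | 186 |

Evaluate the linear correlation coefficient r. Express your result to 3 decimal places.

n = 6, Σx = 152, Σy = 1187, Σx² = 4034, Σy² = 235573, Σxy = 29739
nΣxy − ΣxΣy = 178434 − 180424 = -1990
nΣx² − (Σx)² = 24204 − 23104 = 1100; nΣy² − (Σy)² = 1413438 − 1408969 = 4469
r = -1990 / √(1100 × 4469) = -1990 / 2217.1829 ≈ -0.898

-0.898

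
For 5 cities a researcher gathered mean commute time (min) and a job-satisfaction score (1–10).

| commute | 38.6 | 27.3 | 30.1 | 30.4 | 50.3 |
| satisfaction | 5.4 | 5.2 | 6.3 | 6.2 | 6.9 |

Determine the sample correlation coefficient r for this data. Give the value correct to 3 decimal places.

n = 5, Σx = 176.7, Σy = 30, Σx² = 6595.51, Σy² = 181.94, Σxy = 1075.58
nΣxy − ΣxΣy = 5377.9 − 5301 = 76.9
nΣx² − (Σx)² = 32977.55 − 31222.89 = 1754.66; nΣy² − (Σy)² = 909.7 − 900 = 9.7
r = 76.9 / √(1754.66 × 9.7) = 76.9 / 130.4615 ≈ 0.589

0.589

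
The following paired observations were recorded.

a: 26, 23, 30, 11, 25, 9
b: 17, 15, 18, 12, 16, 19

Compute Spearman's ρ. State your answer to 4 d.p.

0.1429

Rank a: 5, 3, 6, 2, 4, 1
Rank b: 4, 2, 5, 1, 3, 6
d = rank(a) − rank(b): 1, 1, 1, 1, 1, -5; Σd² = 30
ρ = 1 − 6Σd² / [n(n²−1)] = 1 − 6×30 / (6×35) = 1 − 180/210 ≈ 0.1429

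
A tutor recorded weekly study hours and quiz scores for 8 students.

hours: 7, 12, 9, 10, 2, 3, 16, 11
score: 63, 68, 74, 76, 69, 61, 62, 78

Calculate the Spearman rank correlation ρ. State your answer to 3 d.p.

Rank hours: 3, 7, 4, 5, 1, 2, 8, 6
Rank score: 3, 4, 6, 7, 5, 1, 2, 8
d = rank(hours) − rank(score): 0, 3, -2, -2, -4, 1, 6, -2; Σd² = 74
ρ = 1 − 6Σd² / [n(n²−1)] = 1 − 6×74 / (8×63) = 1 − 444/504 ≈ 0.119

0.119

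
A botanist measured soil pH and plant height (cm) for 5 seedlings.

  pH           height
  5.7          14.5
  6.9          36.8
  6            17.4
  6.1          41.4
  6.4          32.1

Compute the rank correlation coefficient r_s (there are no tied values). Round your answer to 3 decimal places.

Rank pH: 1, 5, 2, 3, 4
Rank height: 1, 4, 2, 5, 3
d = rank(pH) − rank(height): 0, 1, 0, -2, 1; Σd² = 6
ρ = 1 − 6Σd² / [n(n²−1)] = 1 − 6×6 / (5×24) = 1 − 36/120 ≈ 0.700

0.700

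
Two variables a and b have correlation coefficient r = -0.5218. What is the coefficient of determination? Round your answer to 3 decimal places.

0.272

r² = (-0.5218)² = 0.272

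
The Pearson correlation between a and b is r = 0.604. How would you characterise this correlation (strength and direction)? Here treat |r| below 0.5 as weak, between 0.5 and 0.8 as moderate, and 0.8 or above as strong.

moderate positive

r = 0.604 > 0 so the relationship is positive.
|r| = 0.604, which falls in the moderate range.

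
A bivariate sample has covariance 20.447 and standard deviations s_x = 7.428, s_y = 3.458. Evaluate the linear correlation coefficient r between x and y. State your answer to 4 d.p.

0.7960

r = Cov(x,y) / (s_x · s_y) = 20.447 / (7.428 × 3.458)
  = 20.447 / 25.6860 ≈ 0.7960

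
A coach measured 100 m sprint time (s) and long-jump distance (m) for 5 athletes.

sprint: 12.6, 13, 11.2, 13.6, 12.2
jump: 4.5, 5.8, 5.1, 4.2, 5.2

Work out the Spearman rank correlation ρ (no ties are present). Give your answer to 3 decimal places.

-0.300

Rank sprint: 3, 4, 1, 5, 2
Rank jump: 2, 5, 3, 1, 4
d = rank(sprint) − rank(jump): 1, -1, -2, 4, -2; Σd² = 26
ρ = 1 − 6Σd² / [n(n²−1)] = 1 − 6×26 / (5×24) = 1 − 156/120 ≈ -0.300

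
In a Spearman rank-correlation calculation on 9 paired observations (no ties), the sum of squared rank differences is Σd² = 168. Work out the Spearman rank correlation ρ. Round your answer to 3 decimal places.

-0.400

ρ = 1 − 6Σd² / [n(n²−1)] = 1 − 6×168 / (9×80)
  = 1 − 1008/720 = 1 − 1.4000 ≈ -0.400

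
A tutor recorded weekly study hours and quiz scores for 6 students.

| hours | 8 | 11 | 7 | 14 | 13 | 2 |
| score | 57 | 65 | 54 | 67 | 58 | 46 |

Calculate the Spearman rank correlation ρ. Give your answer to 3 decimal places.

0.943

Rank hours: 3, 4, 2, 6, 5, 1
Rank score: 3, 5, 2, 6, 4, 1
d = rank(hours) − rank(score): 0, -1, 0, 0, 1, 0; Σd² = 2
ρ = 1 − 6Σd² / [n(n²−1)] = 1 − 6×2 / (6×35) = 1 − 12/210 ≈ 0.943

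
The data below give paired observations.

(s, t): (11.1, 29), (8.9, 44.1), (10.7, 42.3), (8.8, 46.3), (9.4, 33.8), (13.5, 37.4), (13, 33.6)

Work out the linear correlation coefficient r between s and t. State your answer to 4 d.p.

-0.5047

n = 7, Σs = 75.4, Σt = 266.5, Σs² = 833.96, Σt² = 10388.95, Σst = 2833.86
nΣst − ΣsΣt = 19837.02 − 20094.1 = -257.08
nΣs² − (Σs)² = 5837.72 − 5685.16 = 152.56; nΣt² − (Σt)² = 72722.65 − 71022.25 = 1700.4
r = -257.08 / √(152.56 × 1700.4) = -257.08 / 509.3260 ≈ -0.5047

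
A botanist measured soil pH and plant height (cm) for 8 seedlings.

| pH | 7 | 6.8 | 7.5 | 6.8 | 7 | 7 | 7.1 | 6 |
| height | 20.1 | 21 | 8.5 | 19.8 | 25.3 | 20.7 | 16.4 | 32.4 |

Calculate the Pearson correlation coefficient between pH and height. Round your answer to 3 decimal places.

n = 8, Σx = 55.2, Σy = 164.2, Σx² = 382.14, Σy² = 3696.6, Σxy = 1114.73
nΣxy − ΣxΣy = 8917.84 − 9063.84 = -146
nΣx² − (Σx)² = 3057.12 − 3047.04 = 10.08; nΣy² − (Σy)² = 29572.8 − 26961.64 = 2611.16
r = -146 / √(10.08 × 2611.16) = -146 / 162.2359 ≈ -0.900

-0.900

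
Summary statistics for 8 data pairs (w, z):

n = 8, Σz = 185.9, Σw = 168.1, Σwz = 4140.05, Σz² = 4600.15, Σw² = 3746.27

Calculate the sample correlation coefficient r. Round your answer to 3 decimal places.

0.955

r = (nΣwz − ΣwΣz) / √[(nΣw² − (Σw)²)(nΣz² − (Σz)²)]
Numerator: 8×4140.05 − 168.1×185.9 = 1870.61
Denominator: √[(29970.16 − 28257.61)(36801.2 − 34558.81)] = √[1712.55 × 2242.39] = 1959.6441
r = 1870.61 / 1959.6441 ≈ 0.955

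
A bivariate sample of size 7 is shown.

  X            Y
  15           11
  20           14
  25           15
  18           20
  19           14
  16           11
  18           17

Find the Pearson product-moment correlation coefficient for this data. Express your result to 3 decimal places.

n = 7, ΣX = 131, ΣY = 102, ΣX² = 2515, ΣY² = 1548, ΣXY = 1928
nΣXY − ΣXΣY = 13496 − 13362 = 134
nΣX² − (ΣX)² = 17605 − 17161 = 444; nΣY² − (ΣY)² = 10836 − 10404 = 432
r = 134 / √(444 × 432) = 134 / 437.9589 ≈ 0.306

0.306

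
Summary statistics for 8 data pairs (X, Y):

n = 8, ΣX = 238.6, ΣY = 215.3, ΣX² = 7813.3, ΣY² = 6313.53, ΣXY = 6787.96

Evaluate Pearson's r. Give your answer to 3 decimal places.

0.609

r = (nΣXY − ΣXΣY) / √[(nΣX² − (ΣX)²)(nΣY² − (ΣY)²)]
Numerator: 8×6787.96 − 238.6×215.3 = 2933.1
Denominator: √[(62506.4 − 56929.96)(50508.24 − 46354.09)] = √[5576.44 × 4154.15] = 4813.0415
r = 2933.1 / 4813.0415 ≈ 0.609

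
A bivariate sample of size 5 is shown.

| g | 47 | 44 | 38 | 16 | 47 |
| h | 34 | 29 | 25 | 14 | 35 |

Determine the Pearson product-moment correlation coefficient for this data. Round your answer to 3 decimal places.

0.974

n = 5, Σg = 192, Σh = 137, Σg² = 8054, Σh² = 4043, Σgh = 5693
nΣgh − ΣgΣh = 28465 − 26304 = 2161
nΣg² − (Σg)² = 40270 − 36864 = 3406; nΣh² − (Σh)² = 20215 − 18769 = 1446
r = 2161 / √(3406 × 1446) = 2161 / 2219.2512 ≈ 0.974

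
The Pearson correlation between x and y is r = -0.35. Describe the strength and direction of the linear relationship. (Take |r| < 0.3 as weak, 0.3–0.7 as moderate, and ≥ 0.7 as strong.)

r = -0.35 < 0 so the relationship is negative.
|r| = 0.35, which falls in the moderate range.

moderate negative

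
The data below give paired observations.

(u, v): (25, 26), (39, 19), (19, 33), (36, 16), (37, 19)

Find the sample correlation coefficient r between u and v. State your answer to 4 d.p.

-0.9519

n = 5, Σu = 156, Σv = 113, Σu² = 5172, Σv² = 2743, Σuv = 3297
nΣuv − ΣuΣv = 16485 − 17628 = -1143
nΣu² − (Σu)² = 25860 − 24336 = 1524; nΣv² − (Σv)² = 13715 − 12769 = 946
r = -1143 / √(1524 × 946) = -1143 / 1200.7098 ≈ -0.9519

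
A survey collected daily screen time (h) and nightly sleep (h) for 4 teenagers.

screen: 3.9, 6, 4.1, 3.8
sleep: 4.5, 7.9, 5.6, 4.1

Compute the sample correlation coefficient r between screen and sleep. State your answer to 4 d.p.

n = 4, Σx = 17.8, Σy = 22.1, Σx² = 82.46, Σy² = 130.83, Σxy = 103.49
nΣxy − ΣxΣy = 413.96 − 393.38 = 20.58
nΣx² − (Σx)² = 329.84 − 316.84 = 13; nΣy² − (Σy)² = 523.32 − 488.41 = 34.91
r = 20.58 / √(13 × 34.91) = 20.58 / 21.3033 ≈ 0.9660

0.9660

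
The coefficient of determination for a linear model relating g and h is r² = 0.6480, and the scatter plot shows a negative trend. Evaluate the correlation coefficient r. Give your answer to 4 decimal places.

-0.8050

|r| = √0.6480 = 0.8050
The association is negative, so r = −0.8050.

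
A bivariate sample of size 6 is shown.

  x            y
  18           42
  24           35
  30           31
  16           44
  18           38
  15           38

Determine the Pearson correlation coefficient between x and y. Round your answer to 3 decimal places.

-0.847

n = 6, Σx = 121, Σy = 228, Σx² = 2605, Σy² = 8774, Σxy = 4484
nΣxy − ΣxΣy = 26904 − 27588 = -684
nΣx² − (Σx)² = 15630 − 14641 = 989; nΣy² − (Σy)² = 52644 − 51984 = 660
r = -684 / √(989 × 660) = -684 / 807.9233 ≈ -0.847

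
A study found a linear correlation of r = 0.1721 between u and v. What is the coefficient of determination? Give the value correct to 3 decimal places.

0.030

r² = (0.1721)² = 0.030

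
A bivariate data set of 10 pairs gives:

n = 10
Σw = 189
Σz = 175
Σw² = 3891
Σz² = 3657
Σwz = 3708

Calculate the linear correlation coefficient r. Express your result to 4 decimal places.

r = (nΣwz − ΣwΣz) / √[(nΣw² − (Σw)²)(nΣz² − (Σz)²)]
Numerator: 10×3708 − 189×175 = 4005
Denominator: √[(38910 − 35721)(36570 − 30625)] = √[3189 × 5945] = 4354.1480
r = 4005 / 4354.1480 ≈ 0.9198

0.9198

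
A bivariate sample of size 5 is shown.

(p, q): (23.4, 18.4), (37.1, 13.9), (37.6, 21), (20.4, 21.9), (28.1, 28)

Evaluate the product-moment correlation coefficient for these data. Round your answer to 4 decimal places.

-0.3494

n = 5, Σp = 146.6, Σq = 103.2, Σp² = 4543.5, Σq² = 2236.38, Σpq = 2969.41
nΣpq − ΣpΣq = 14847.05 − 15129.12 = -282.07
nΣp² − (Σp)² = 22717.5 − 21491.56 = 1225.94; nΣq² − (Σq)² = 11181.9 − 10650.24 = 531.66
r = -282.07 / √(1225.94 × 531.66) = -282.07 / 807.3309 ≈ -0.3494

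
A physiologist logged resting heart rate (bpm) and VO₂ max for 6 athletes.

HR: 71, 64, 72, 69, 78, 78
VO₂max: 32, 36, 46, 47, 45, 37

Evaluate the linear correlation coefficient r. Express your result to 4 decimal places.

n = 6, Σx = 432, Σy = 243, Σx² = 31250, Σy² = 10039, Σxy = 17527
nΣxy − ΣxΣy = 105162 − 104976 = 186
nΣx² − (Σx)² = 187500 − 186624 = 876; nΣy² − (Σy)² = 60234 − 59049 = 1185
r = 186 / √(876 × 1185) = 186 / 1018.8523 ≈ 0.1826

0.1826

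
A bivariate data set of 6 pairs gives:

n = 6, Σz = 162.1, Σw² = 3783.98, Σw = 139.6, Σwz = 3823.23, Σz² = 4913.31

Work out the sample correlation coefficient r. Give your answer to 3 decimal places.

0.097

r = (nΣwz − ΣwΣz) / √[(nΣw² − (Σw)²)(nΣz² − (Σz)²)]
Numerator: 6×3823.23 − 139.6×162.1 = 310.22
Denominator: √[(22703.88 − 19488.16)(29479.86 − 26276.41)] = √[3215.72 × 3203.45] = 3209.5791
r = 310.22 / 3209.5791 ≈ 0.097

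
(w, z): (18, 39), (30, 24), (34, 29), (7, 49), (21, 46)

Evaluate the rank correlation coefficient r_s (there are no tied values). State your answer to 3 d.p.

Rank w: 2, 4, 5, 1, 3
Rank z: 3, 1, 2, 5, 4
d = rank(w) − rank(z): -1, 3, 3, -4, -1; Σd² = 36
ρ = 1 − 6Σd² / [n(n²−1)] = 1 − 6×36 / (5×24) = 1 − 216/120 ≈ -0.800

-0.800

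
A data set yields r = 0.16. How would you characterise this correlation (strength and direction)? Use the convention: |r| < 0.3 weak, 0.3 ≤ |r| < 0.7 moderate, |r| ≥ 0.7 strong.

r = 0.16 > 0 so the relationship is positive.
|r| = 0.16, which falls in the weak range.

weak positive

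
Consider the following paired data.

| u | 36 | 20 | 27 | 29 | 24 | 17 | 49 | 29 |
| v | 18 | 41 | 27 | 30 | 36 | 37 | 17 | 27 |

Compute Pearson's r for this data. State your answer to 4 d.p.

-0.9035

n = 8, Σu = 231, Σv = 233, Σu² = 7373, Σv² = 7317, Σuv = 6176
nΣuv − ΣuΣv = 49408 − 53823 = -4415
nΣu² − (Σu)² = 58984 − 53361 = 5623; nΣv² − (Σv)² = 58536 − 54289 = 4247
r = -4415 / √(5623 × 4247) = -4415 / 4886.8068 ≈ -0.9035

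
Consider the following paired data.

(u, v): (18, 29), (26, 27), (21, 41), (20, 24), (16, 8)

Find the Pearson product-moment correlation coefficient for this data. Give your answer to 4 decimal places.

n = 5, Σu = 101, Σv = 129, Σu² = 2097, Σv² = 3891, Σuv = 2693
nΣuv − ΣuΣv = 13465 − 13029 = 436
nΣu² − (Σu)² = 10485 − 10201 = 284; nΣv² − (Σv)² = 19455 − 16641 = 2814
r = 436 / √(284 × 2814) = 436 / 893.9664 ≈ 0.4877

0.4877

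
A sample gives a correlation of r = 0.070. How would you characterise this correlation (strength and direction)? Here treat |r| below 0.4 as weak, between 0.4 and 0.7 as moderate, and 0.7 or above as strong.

r = 0.070 > 0 so the relationship is positive.
|r| = 0.070, which falls in the weak range.

weak positive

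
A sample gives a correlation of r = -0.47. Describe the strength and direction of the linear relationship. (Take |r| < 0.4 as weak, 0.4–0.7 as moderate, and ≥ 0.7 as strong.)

moderate negative

r = -0.47 < 0 so the relationship is negative.
|r| = 0.47, which falls in the moderate range.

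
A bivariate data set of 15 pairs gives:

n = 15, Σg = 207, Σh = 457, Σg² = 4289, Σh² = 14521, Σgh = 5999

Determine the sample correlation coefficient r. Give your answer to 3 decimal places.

r = (nΣgh − ΣgΣh) / √[(nΣg² − (Σg)²)(nΣh² − (Σh)²)]
Numerator: 15×5999 − 207×457 = -4614
Denominator: √[(64335 − 42849)(217815 − 208849)] = √[21486 × 8966] = 13879.6065
r = -4614 / 13879.6065 ≈ -0.332

-0.332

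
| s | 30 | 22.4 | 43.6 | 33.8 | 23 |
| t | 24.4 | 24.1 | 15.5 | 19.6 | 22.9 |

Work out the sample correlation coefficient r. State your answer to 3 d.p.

-0.898

n = 5, Σs = 152.8, Σt = 106.5, Σs² = 4974.16, Σt² = 2324.99, Σst = 3136.82
nΣst − ΣsΣt = 15684.1 − 16273.2 = -589.1
nΣs² − (Σs)² = 24870.8 − 23347.84 = 1522.96; nΣt² − (Σt)² = 11624.95 − 11342.25 = 282.7
r = -589.1 / √(1522.96 × 282.7) = -589.1 / 656.1561 ≈ -0.898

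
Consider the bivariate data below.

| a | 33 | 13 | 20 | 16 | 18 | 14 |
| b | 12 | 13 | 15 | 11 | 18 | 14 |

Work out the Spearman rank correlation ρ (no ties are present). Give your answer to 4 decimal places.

Rank a: 6, 1, 5, 3, 4, 2
Rank b: 2, 3, 5, 1, 6, 4
d = rank(a) − rank(b): 4, -2, 0, 2, -2, -2; Σd² = 32
ρ = 1 − 6Σd² / [n(n²−1)] = 1 − 6×32 / (6×35) = 1 − 192/210 ≈ 0.0857

0.0857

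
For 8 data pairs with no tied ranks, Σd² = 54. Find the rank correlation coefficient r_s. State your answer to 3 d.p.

0.357

ρ = 1 − 6Σd² / [n(n²−1)] = 1 − 6×54 / (8×63)
  = 1 − 324/504 = 1 − 0.6429 ≈ 0.357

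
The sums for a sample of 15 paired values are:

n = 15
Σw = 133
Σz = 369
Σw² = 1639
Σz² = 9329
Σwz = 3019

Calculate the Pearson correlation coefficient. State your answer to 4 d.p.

-0.7433

r = (nΣwz − ΣwΣz) / √[(nΣw² − (Σw)²)(nΣz² − (Σz)²)]
Numerator: 15×3019 − 133×369 = -3792
Denominator: √[(24585 − 17689)(139935 − 136161)] = √[6896 × 3774] = 5101.5198
r = -3792 / 5101.5198 ≈ -0.7433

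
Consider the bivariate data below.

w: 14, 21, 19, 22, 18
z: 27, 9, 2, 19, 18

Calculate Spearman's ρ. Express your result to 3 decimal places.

-0.300

Rank w: 1, 4, 3, 5, 2
Rank z: 5, 2, 1, 4, 3
d = rank(w) − rank(z): -4, 2, 2, 1, -1; Σd² = 26
ρ = 1 − 6Σd² / [n(n²−1)] = 1 − 6×26 / (5×24) = 1 − 156/120 ≈ -0.300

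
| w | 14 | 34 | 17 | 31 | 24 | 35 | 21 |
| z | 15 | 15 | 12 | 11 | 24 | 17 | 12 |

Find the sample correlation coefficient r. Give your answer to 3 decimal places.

n = 7, Σw = 176, Σz = 106, Σw² = 4844, Σz² = 1724, Σwz = 2688
nΣwz − ΣwΣz = 18816 − 18656 = 160
nΣw² − (Σw)² = 33908 − 30976 = 2932; nΣz² − (Σz)² = 12068 − 11236 = 832
r = 160 / √(2932 × 832) = 160 / 1561.8656 ≈ 0.102

0.102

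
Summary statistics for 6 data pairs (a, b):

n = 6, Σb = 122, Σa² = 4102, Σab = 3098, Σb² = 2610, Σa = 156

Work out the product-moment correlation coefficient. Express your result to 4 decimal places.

-0.9594

r = (nΣab − ΣaΣb) / √[(nΣa² − (Σa)²)(nΣb² − (Σb)²)]
Numerator: 6×3098 − 156×122 = -444
Denominator: √[(24612 − 24336)(15660 − 14884)] = √[276 × 776] = 462.7915
r = -444 / 462.7915 ≈ -0.9594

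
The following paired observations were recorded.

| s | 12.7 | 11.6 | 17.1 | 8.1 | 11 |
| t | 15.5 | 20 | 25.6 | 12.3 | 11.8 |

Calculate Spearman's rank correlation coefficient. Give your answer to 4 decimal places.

0.8000

Rank s: 4, 3, 5, 1, 2
Rank t: 3, 4, 5, 2, 1
d = rank(s) − rank(t): 1, -1, 0, -1, 1; Σd² = 4
ρ = 1 − 6Σd² / [n(n²−1)] = 1 − 6×4 / (5×24) = 1 − 24/120 ≈ 0.8000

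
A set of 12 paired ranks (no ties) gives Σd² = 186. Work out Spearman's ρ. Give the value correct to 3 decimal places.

0.350

ρ = 1 − 6Σd² / [n(n²−1)] = 1 − 6×186 / (12×143)
  = 1 − 1116/1716 = 1 − 0.6503 ≈ 0.350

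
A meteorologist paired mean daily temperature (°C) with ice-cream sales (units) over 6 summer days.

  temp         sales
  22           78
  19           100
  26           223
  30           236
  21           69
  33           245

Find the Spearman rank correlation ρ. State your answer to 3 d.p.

Rank temp: 3, 1, 4, 5, 2, 6
Rank sales: 2, 3, 4, 5, 1, 6
d = rank(temp) − rank(sales): 1, -2, 0, 0, 1, 0; Σd² = 6
ρ = 1 − 6Σd² / [n(n²−1)] = 1 − 6×6 / (6×35) = 1 − 36/210 ≈ 0.829

0.829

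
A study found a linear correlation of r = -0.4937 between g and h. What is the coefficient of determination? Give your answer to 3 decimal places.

0.244

r² = (-0.4937)² = 0.244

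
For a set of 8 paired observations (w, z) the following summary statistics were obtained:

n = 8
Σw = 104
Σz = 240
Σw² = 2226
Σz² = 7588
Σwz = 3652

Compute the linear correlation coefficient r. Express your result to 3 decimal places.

0.914

r = (nΣwz − ΣwΣz) / √[(nΣw² − (Σw)²)(nΣz² − (Σz)²)]
Numerator: 8×3652 − 104×240 = 4256
Denominator: √[(17808 − 10816)(60704 − 57600)] = √[6992 × 3104] = 4658.6659
r = 4256 / 4658.6659 ≈ 0.914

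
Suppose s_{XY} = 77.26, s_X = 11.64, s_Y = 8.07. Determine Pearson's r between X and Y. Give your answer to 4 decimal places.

r = Cov(X,Y) / (s_X · s_Y) = 77.26 / (11.64 × 8.07)
  = 77.26 / 93.9348 ≈ 0.8225

0.8225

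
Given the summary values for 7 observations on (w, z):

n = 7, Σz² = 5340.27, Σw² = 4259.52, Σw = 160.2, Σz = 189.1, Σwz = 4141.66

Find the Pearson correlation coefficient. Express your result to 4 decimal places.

-0.5016

r = (nΣwz − ΣwΣz) / √[(nΣw² − (Σw)²)(nΣz² − (Σz)²)]
Numerator: 7×4141.66 − 160.2×189.1 = -1302.2
Denominator: √[(29816.64 − 25664.04)(37381.89 − 35758.81)] = √[4152.6 × 1623.08] = 2596.1514
r = -1302.2 / 2596.1514 ≈ -0.5016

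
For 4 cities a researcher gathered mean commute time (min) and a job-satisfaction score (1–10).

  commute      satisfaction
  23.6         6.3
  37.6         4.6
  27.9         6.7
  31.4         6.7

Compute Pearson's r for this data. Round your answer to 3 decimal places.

-0.736

n = 4, Σx = 120.5, Σy = 24.3, Σx² = 3735.09, Σy² = 150.63, Σxy = 718.95
nΣxy − ΣxΣy = 2875.8 − 2928.15 = -52.35
nΣx² − (Σx)² = 14940.36 − 14520.25 = 420.11; nΣy² − (Σy)² = 602.52 − 590.49 = 12.03
r = -52.35 / √(420.11 × 12.03) = -52.35 / 71.0910 ≈ -0.736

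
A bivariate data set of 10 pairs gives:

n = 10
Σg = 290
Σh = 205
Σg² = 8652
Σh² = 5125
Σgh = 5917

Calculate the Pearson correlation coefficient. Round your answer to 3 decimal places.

r = (nΣgh − ΣgΣh) / √[(nΣg² − (Σg)²)(nΣh² − (Σh)²)]
Numerator: 10×5917 − 290×205 = -280
Denominator: √[(86520 − 84100)(51250 − 42025)] = √[2420 × 9225] = 4724.8810
r = -280 / 4724.8810 ≈ -0.059

-0.059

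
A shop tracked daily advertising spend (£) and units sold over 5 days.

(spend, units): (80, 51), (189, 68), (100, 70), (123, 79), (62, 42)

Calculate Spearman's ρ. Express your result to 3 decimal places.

Rank spend: 2, 5, 3, 4, 1
Rank units: 2, 3, 4, 5, 1
d = rank(spend) − rank(units): 0, 2, -1, -1, 0; Σd² = 6
ρ = 1 − 6Σd² / [n(n²−1)] = 1 − 6×6 / (5×24) = 1 − 36/120 ≈ 0.700

0.700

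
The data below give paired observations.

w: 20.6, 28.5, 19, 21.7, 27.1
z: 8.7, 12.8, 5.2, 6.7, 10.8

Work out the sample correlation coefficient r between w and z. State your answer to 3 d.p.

0.930

n = 5, Σw = 116.9, Σz = 44.2, Σw² = 2802.91, Σz² = 428.1, Σwz = 1080.89
nΣwz − ΣwΣz = 5404.45 − 5166.98 = 237.47
nΣw² − (Σw)² = 14014.55 − 13665.61 = 348.94; nΣz² − (Σz)² = 2140.5 − 1953.64 = 186.86
r = 237.47 / √(348.94 × 186.86) = 237.47 / 255.3486 ≈ 0.930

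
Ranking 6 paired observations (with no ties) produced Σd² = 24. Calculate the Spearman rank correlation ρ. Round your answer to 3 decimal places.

ρ = 1 − 6Σd² / [n(n²−1)] = 1 − 6×24 / (6×35)
  = 1 − 144/210 = 1 − 0.6857 ≈ 0.314

0.314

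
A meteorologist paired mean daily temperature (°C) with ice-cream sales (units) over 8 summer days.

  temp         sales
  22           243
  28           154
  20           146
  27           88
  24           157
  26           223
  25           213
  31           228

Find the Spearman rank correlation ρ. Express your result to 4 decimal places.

0.0238

Rank temp: 2, 7, 1, 6, 3, 5, 4, 8
Rank sales: 8, 3, 2, 1, 4, 6, 5, 7
d = rank(temp) − rank(sales): -6, 4, -1, 5, -1, -1, -1, 1; Σd² = 82
ρ = 1 − 6Σd² / [n(n²−1)] = 1 − 6×82 / (8×63) = 1 − 492/504 ≈ 0.0238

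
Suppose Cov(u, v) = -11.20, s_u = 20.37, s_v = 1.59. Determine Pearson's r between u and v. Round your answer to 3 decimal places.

r = Cov(u,v) / (s_u · s_v) = -11.20 / (20.37 × 1.59)
  = -11.20 / 32.3883 ≈ -0.346

-0.346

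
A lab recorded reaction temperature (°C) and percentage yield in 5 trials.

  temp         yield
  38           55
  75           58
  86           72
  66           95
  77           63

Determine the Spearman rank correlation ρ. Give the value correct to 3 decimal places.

0.400

Rank temp: 1, 3, 5, 2, 4
Rank yield: 1, 2, 4, 5, 3
d = rank(temp) − rank(yield): 0, 1, 1, -3, 1; Σd² = 12
ρ = 1 − 6Σd² / [n(n²−1)] = 1 − 6×12 / (5×24) = 1 − 72/120 ≈ 0.400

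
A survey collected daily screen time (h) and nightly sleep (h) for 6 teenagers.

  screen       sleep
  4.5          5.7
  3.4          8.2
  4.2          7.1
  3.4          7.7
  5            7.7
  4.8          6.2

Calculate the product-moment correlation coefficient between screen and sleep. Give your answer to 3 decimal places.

-0.552

n = 6, Σx = 25.3, Σy = 42.6, Σx² = 109.05, Σy² = 307.16, Σxy = 177.79
nΣxy − ΣxΣy = 1066.74 − 1077.78 = -11.04
nΣx² − (Σx)² = 654.3 − 640.09 = 14.21; nΣy² − (Σy)² = 1842.96 − 1814.76 = 28.2
r = -11.04 / √(14.21 × 28.2) = -11.04 / 20.0180 ≈ -0.552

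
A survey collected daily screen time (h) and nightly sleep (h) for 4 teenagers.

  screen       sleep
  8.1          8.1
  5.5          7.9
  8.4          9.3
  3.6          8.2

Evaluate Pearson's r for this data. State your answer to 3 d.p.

n = 4, Σx = 25.6, Σy = 33.5, Σx² = 179.38, Σy² = 281.75, Σxy = 216.7
nΣxy − ΣxΣy = 866.8 − 857.6 = 9.2
nΣx² − (Σx)² = 717.52 − 655.36 = 62.16; nΣy² − (Σy)² = 1127 − 1122.25 = 4.75
r = 9.2 / √(62.16 × 4.75) = 9.2 / 17.1831 ≈ 0.535

0.535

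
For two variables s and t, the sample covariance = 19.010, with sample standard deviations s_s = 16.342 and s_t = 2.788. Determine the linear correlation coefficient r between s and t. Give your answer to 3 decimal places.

r = Cov(s,t) / (s_s · s_t) = 19.010 / (16.342 × 2.788)
  = 19.010 / 45.5615 ≈ 0.417

0.417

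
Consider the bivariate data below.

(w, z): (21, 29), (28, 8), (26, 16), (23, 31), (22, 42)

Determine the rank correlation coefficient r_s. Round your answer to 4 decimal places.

Rank w: 1, 5, 4, 3, 2
Rank z: 3, 1, 2, 4, 5
d = rank(w) − rank(z): -2, 4, 2, -1, -3; Σd² = 34
ρ = 1 − 6Σd² / [n(n²−1)] = 1 − 6×34 / (5×24) = 1 − 204/120 ≈ -0.7000

-0.7000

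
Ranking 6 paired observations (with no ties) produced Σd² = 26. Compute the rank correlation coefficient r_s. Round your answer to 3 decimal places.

0.257

ρ = 1 − 6Σd² / [n(n²−1)] = 1 − 6×26 / (6×35)
  = 1 − 156/210 = 1 − 0.7429 ≈ 0.257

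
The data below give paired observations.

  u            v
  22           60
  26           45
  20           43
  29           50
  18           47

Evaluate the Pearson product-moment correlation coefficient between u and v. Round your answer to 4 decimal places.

n = 5, Σu = 115, Σv = 245, Σu² = 2725, Σv² = 12183, Σuv = 5646
nΣuv − ΣuΣv = 28230 − 28175 = 55
nΣu² − (Σu)² = 13625 − 13225 = 400; nΣv² − (Σv)² = 60915 − 60025 = 890
r = 55 / √(400 × 890) = 55 / 596.6574 ≈ 0.0922

0.0922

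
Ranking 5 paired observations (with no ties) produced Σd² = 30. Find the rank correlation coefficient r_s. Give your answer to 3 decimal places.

-0.500

ρ = 1 − 6Σd² / [n(n²−1)] = 1 − 6×30 / (5×24)
  = 1 − 180/120 = 1 − 1.5000 ≈ -0.500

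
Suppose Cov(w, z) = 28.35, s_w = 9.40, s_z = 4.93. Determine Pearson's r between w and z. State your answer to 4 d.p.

r = Cov(w,z) / (s_w · s_z) = 28.35 / (9.40 × 4.93)
  = 28.35 / 46.3420 ≈ 0.6118

0.6118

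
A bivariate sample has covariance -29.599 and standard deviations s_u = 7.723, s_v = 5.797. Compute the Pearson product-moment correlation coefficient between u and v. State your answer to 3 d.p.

-0.661

r = Cov(u,v) / (s_u · s_v) = -29.599 / (7.723 × 5.797)
  = -29.599 / 44.7702 ≈ -0.661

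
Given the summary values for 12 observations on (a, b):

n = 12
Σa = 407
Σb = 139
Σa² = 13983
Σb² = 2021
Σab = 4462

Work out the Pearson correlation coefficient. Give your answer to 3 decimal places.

r = (nΣab − ΣaΣb) / √[(nΣa² − (Σa)²)(nΣb² − (Σb)²)]
Numerator: 12×4462 − 407×139 = -3029
Denominator: √[(167796 − 165649)(24252 − 19321)] = √[2147 × 4931] = 3253.7451
r = -3029 / 3253.7451 ≈ -0.931

-0.931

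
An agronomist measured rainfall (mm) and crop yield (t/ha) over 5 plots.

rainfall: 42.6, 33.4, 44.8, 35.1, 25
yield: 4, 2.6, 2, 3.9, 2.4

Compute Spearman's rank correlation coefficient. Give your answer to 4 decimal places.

Rank rainfall: 4, 2, 5, 3, 1
Rank yield: 5, 3, 1, 4, 2
d = rank(rainfall) − rank(yield): -1, -1, 4, -1, -1; Σd² = 20
ρ = 1 − 6Σd² / [n(n²−1)] = 1 − 6×20 / (5×24) = 1 − 120/120 ≈ 0.0000

0.0000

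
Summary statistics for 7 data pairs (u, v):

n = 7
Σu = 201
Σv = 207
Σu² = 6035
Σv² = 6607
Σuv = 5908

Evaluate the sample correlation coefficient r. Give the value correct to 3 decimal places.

r = (nΣuv − ΣuΣv) / √[(nΣu² − (Σu)²)(nΣv² − (Σv)²)]
Numerator: 7×5908 − 201×207 = -251
Denominator: √[(42245 − 40401)(46249 − 42849)] = √[1844 × 3400] = 2503.9169
r = -251 / 2503.9169 ≈ -0.100

-0.100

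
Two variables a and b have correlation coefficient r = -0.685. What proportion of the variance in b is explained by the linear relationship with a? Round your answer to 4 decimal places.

0.4692

r² = (-0.685)² = 0.4692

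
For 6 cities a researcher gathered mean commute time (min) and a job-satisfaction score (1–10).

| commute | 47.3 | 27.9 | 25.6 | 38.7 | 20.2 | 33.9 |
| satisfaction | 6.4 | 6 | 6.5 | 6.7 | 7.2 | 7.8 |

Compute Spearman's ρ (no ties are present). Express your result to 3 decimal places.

Rank commute: 6, 3, 2, 5, 1, 4
Rank satisfaction: 2, 1, 3, 4, 5, 6
d = rank(commute) − rank(satisfaction): 4, 2, -1, 1, -4, -2; Σd² = 42
ρ = 1 − 6Σd² / [n(n²−1)] = 1 − 6×42 / (6×35) = 1 − 252/210 ≈ -0.200

-0.200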